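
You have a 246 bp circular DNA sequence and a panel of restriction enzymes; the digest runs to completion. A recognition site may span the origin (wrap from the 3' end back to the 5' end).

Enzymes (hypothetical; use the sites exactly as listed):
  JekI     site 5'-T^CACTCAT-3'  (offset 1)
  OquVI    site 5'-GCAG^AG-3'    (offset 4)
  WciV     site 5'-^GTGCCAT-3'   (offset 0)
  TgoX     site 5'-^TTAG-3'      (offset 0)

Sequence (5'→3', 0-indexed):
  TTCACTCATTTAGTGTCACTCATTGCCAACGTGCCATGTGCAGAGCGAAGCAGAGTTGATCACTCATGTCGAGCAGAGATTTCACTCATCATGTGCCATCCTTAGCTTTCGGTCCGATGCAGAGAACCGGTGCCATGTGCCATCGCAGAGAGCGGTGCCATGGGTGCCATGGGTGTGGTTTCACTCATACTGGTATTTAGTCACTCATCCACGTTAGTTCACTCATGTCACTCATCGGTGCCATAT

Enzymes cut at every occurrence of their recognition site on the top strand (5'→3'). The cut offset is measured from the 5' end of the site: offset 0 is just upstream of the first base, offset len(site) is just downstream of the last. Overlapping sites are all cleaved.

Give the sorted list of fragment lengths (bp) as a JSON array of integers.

Site scan:
  JekI TCACTCAT/1: at [1, 15, 59, 81, 180, 200, 218, 227] ⇒ [2, 16, 60, 82, 181, 201, 219, 228]
  OquVI GCAGAG/4: at [39, 49, 72, 118, 144] ⇒ [43, 53, 76, 122, 148]
  WciV GTGCCAT/0: at [30, 92, 129, 136, 154, 163, 237] ⇒ [30, 92, 129, 136, 154, 163, 237]
  TgoX TTAG/0: at [9, 101, 196, 213] ⇒ [9, 101, 196, 213]

All cut coordinates (distinct, sorted): [2, 9, 16, 30, 43, 53, 60, 76, 82, 92, 101, 122, 129, 136, 148, 154, 163, 181, 196, 201, 213, 219, 228, 237]

Fragment lengths:
  2→9: 7 bp
  9→16: 7 bp
  16→30: 14 bp
  30→43: 13 bp
  43→53: 10 bp
  53→60: 7 bp
  60→76: 16 bp
  76→82: 6 bp
  82→92: 10 bp
  92→101: 9 bp
  101→122: 21 bp
  122→129: 7 bp
  129→136: 7 bp
  136→148: 12 bp
  148→154: 6 bp
  154→163: 9 bp
  163→181: 18 bp
  181→196: 15 bp
  196→201: 5 bp
  201→213: 12 bp
  213→219: 6 bp
  219→228: 9 bp
  228→237: 9 bp
  237→2 (wrap): 246-237+2 = 11 bp

[5,6,6,6,7,7,7,7,7,9,9,9,9,10,10,11,12,12,13,14,15,16,18,21]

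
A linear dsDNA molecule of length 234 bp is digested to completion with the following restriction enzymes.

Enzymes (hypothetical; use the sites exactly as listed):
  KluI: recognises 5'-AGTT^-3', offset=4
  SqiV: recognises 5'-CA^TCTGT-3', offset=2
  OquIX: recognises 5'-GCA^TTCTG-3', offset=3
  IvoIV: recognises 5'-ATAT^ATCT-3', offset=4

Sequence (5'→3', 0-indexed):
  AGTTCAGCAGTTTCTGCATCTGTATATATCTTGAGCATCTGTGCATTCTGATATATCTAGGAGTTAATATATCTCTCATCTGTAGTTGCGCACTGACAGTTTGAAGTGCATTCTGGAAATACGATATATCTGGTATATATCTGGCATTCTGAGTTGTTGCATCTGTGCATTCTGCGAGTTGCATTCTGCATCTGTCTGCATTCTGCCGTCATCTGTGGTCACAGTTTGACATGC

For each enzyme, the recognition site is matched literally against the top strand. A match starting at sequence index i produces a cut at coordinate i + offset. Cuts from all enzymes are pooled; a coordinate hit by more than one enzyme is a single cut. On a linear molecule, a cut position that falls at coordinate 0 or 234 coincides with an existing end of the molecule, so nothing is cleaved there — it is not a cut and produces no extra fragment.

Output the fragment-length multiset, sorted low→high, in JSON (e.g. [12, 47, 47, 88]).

Scan for sites:
  KluI (AGTT, off=4): starts [0, 8, 61, 83, 97, 151, 176, 222] → cuts [4, 12, 65, 87, 101, 155, 180, 226]
  SqiV (CATCTGT, off=2): starts [16, 35, 76, 159, 188, 209] → cuts [18, 37, 78, 161, 190, 211]
  OquIX (GCATTCTG, off=3): starts [42, 107, 143, 166, 180, 197] → cuts [45, 110, 146, 169, 183, 200]
  IvoIV (ATATATCT, off=4): starts [23, 50, 66, 123, 134] → cuts [27, 54, 70, 127, 138]

All cut coordinates (distinct, sorted): [4, 12, 18, 27, 37, 45, 54, 65, 70, 78, 87, 101, 110, 127, 138, 146, 155, 161, 169, 180, 183, 190, 200, 211, 226]

Fragments:
  [0,4): 4 bp
  [4,12): 8 bp
  [12,18): 6 bp
  [18,27): 9 bp
  [27,37): 10 bp
  [37,45): 8 bp
  [45,54): 9 bp
  [54,65): 11 bp
  [65,70): 5 bp
  [70,78): 8 bp
  [78,87): 9 bp
  [87,101): 14 bp
  [101,110): 9 bp
  [110,127): 17 bp
  [127,138): 11 bp
  [138,146): 8 bp
  [146,155): 9 bp
  [155,161): 6 bp
  [161,169): 8 bp
  [169,180): 11 bp
  [180,183): 3 bp
  [183,190): 7 bp
  [190,200): 10 bp
  [200,211): 11 bp
  [211,226): 15 bp
  [226,234): 8 bp

[3,4,5,6,6,7,8,8,8,8,8,8,9,9,9,9,9,10,10,11,11,11,11,14,15,17]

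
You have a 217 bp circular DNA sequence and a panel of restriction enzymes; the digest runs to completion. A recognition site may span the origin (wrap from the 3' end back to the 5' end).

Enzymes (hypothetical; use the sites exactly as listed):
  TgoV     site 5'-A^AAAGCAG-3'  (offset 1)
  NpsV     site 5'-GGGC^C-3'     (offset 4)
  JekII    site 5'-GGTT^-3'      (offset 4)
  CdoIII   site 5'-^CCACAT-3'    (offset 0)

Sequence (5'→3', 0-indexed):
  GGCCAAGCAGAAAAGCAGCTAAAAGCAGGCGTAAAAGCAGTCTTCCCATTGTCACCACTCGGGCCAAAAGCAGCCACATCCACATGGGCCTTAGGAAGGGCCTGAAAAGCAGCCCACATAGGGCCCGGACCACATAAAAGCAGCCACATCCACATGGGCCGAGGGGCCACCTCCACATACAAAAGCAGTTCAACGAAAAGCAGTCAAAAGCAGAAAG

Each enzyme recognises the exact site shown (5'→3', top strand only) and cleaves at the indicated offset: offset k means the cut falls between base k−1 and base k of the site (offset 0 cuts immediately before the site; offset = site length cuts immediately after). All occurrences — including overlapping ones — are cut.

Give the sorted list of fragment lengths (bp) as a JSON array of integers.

Per-enzyme occurrences:
  TgoV (AAAAGCAG, off=1): starts [10, 20, 32, 65, 104, 135, 180, 195, 205] → cuts [11, 21, 33, 66, 105, 136, 181, 196, 206]
  NpsV (GGGCC, off=4): starts [60, 85, 97, 120, 155, 163, 216] → cuts [3, 64, 89, 101, 124, 159, 167]
  JekII (GGTT, off=4): no sites
  CdoIII (CCACAT, off=0): starts [73, 79, 113, 129, 143, 149, 172] → cuts [73, 79, 113, 129, 143, 149, 172]

All cut coordinates (distinct, sorted): [3, 11, 21, 33, 64, 66, 73, 79, 89, 101, 105, 113, 124, 129, 136, 143, 149, 159, 167, 172, 181, 196, 206]

Fragments:
  3→11: 8 bp
  11→21: 10 bp
  21→33: 12 bp
  33→64: 31 bp
  64→66: 2 bp
  66→73: 7 bp
  73→79: 6 bp
  79→89: 10 bp
  89→101: 12 bp
  101→105: 4 bp
  105→113: 8 bp
  113→124: 11 bp
  124→129: 5 bp
  129→136: 7 bp
  136→143: 7 bp
  143→149: 6 bp
  149→159: 10 bp
  159→167: 8 bp
  167→172: 5 bp
  172→181: 9 bp
  181→196: 15 bp
  196→206: 10 bp
  206→3 (wrap): 217-206+3 = 14 bp

[2,4,5,5,6,6,7,7,7,8,8,8,9,10,10,10,10,11,12,12,14,15,31]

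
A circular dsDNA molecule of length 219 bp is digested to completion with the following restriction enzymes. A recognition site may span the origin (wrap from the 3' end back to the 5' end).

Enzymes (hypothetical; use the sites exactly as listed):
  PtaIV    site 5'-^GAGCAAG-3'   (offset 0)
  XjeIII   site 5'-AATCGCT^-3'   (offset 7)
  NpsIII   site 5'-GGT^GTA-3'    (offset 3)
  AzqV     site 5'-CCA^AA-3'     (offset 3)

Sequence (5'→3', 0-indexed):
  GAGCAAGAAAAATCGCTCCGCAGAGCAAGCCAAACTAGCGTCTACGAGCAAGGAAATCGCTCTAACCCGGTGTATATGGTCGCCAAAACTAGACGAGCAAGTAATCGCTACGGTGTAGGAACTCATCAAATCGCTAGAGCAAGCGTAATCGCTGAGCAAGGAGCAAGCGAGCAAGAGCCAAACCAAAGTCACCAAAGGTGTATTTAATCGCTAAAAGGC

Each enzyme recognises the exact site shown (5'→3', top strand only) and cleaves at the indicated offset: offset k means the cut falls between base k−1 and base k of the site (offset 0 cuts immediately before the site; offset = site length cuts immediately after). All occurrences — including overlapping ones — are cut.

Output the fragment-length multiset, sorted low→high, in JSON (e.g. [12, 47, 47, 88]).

Per-enzyme occurrences:
  PtaIV (GAGCAAG, off=0): starts [0, 22, 45, 94, 136, 153, 160, 168] → cuts [0, 22, 45, 94, 136, 153, 160, 168]
  XjeIII (AATCGCT, off=7): starts [10, 54, 102, 128, 146, 205] → cuts [17, 61, 109, 135, 153, 212]
  NpsIII (GGTGTA, off=3): starts [68, 111, 196] → cuts [71, 114, 199]
  AzqV (CCAAA, off=3): starts [29, 82, 177, 182, 191] → cuts [32, 85, 180, 185, 194]

All cut coordinates (distinct, sorted): [0, 17, 22, 32, 45, 61, 71, 85, 94, 109, 114, 135, 136, 153, 160, 168, 180, 185, 194, 199, 212]

Fragments:
  0→17: 17 bp
  17→22: 5 bp
  22→32: 10 bp
  32→45: 13 bp
  45→61: 16 bp
  61→71: 10 bp
  71→85: 14 bp
  85→94: 9 bp
  94→109: 15 bp
  109→114: 5 bp
  114→135: 21 bp
  135→136: 1 bp
  136→153: 17 bp
  153→160: 7 bp
  160→168: 8 bp
  168→180: 12 bp
  180→185: 5 bp
  185→194: 9 bp
  194→199: 5 bp
  199→212: 13 bp
  212→0 (wrap): 219-212+0 = 7 bp

[1,5,5,5,5,7,7,8,9,9,10,10,12,13,13,14,15,16,17,17,21]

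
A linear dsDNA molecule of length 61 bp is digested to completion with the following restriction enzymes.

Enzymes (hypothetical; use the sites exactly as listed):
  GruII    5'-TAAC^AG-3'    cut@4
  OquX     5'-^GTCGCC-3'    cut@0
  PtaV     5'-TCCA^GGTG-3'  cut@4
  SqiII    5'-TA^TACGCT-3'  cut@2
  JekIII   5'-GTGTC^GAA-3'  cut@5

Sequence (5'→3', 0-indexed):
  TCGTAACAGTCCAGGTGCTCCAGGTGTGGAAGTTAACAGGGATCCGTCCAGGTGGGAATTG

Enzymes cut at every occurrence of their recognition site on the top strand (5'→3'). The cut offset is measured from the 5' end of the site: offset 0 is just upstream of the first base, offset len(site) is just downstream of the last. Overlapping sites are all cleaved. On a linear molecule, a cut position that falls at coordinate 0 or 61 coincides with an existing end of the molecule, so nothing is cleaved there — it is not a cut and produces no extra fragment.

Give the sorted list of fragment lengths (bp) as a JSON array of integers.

Scan for sites:
  GruII (TAACAG, off=4): starts [3, 33] → cuts [7, 37]
  OquX (GTCGCC, off=0): no sites
  PtaV (TCCAGGTG, off=4): starts [9, 18, 46] → cuts [13, 22, 50]
  SqiII (TATACGCT, off=2): no sites
  JekIII (GTGTCGAA, off=5): no sites

Pooled cuts: [7, 13, 22, 37, 50]

Fragment lengths:
  [0,7): 7 bp
  [7,13): 6 bp
  [13,22): 9 bp
  [22,37): 15 bp
  [37,50): 13 bp
  [50,61): 11 bp

[6,7,9,11,13,15]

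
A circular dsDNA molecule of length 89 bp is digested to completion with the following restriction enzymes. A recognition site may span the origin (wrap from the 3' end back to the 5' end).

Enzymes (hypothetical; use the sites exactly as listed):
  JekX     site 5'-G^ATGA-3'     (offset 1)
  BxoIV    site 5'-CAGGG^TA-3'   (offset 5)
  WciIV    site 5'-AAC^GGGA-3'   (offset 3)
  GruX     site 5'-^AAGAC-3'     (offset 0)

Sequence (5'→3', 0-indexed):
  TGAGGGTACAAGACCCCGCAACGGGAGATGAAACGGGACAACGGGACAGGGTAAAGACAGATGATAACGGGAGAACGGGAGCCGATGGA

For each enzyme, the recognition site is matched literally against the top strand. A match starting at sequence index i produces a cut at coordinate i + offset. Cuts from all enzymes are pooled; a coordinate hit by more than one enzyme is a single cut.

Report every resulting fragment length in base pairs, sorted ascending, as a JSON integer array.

[2,5,7,7,8,8,8,9,10,12,13]

Per-enzyme occurrences:
  JekX (GATGA, off=1): starts [26, 59, 87] → cuts [27, 60, 88]
  BxoIV (CAGGGTA, off=5): starts [46] → cuts [51]
  WciIV (AACGGGA, off=3): starts [19, 31, 39, 65, 73] → cuts [22, 34, 42, 68, 76]
  GruX (AAGAC, off=0): starts [9, 53] → cuts [9, 53]

All cut coordinates (distinct, sorted): [9, 22, 27, 34, 42, 51, 53, 60, 68, 76, 88]

Fragments:
  9→22: 13 bp
  22→27: 5 bp
  27→34: 7 bp
  34→42: 8 bp
  42→51: 9 bp
  51→53: 2 bp
  53→60: 7 bp
  60→68: 8 bp
  68→76: 8 bp
  76→88: 12 bp
  88→9 (wrap): 89-88+9 = 10 bp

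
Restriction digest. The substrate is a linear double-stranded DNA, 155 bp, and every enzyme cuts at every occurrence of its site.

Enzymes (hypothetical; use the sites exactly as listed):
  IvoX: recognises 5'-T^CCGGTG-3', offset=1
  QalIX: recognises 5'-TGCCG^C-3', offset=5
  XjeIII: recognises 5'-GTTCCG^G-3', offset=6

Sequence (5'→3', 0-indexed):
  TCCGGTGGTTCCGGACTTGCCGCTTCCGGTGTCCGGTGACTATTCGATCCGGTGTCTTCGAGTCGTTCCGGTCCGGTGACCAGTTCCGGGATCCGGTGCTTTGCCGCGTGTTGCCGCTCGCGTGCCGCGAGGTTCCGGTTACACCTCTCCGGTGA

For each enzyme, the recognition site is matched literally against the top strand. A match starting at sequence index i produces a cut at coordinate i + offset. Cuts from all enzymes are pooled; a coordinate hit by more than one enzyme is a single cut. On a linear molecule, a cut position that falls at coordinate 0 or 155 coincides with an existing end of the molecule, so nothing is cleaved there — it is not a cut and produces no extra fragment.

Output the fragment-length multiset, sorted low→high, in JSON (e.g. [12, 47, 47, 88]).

[1,2,3,4,7,7,9,10,10,11,11,12,14,16,16,22]

Per-enzyme occurrences:
  IvoX (TCCGGTG, off=1): starts [0, 24, 31, 47, 71, 91, 147] → cuts [1, 25, 32, 48, 72, 92, 148]
  QalIX (TGCCGC, off=5): starts [17, 101, 111, 122] → cuts [22, 106, 116, 127]
  XjeIII (GTTCCGG, off=6): starts [7, 64, 82, 131] → cuts [13, 70, 88, 137]

All cut coordinates (distinct, sorted): [1, 13, 22, 25, 32, 48, 70, 72, 88, 92, 106, 116, 127, 137, 148]

Fragments:
  [0,1): 1 bp
  [1,13): 12 bp
  [13,22): 9 bp
  [22,25): 3 bp
  [25,32): 7 bp
  [32,48): 16 bp
  [48,70): 22 bp
  [70,72): 2 bp
  [72,88): 16 bp
  [88,92): 4 bp
  [92,106): 14 bp
  [106,116): 10 bp
  [116,127): 11 bp
  [127,137): 10 bp
  [137,148): 11 bp
  [148,155): 7 bp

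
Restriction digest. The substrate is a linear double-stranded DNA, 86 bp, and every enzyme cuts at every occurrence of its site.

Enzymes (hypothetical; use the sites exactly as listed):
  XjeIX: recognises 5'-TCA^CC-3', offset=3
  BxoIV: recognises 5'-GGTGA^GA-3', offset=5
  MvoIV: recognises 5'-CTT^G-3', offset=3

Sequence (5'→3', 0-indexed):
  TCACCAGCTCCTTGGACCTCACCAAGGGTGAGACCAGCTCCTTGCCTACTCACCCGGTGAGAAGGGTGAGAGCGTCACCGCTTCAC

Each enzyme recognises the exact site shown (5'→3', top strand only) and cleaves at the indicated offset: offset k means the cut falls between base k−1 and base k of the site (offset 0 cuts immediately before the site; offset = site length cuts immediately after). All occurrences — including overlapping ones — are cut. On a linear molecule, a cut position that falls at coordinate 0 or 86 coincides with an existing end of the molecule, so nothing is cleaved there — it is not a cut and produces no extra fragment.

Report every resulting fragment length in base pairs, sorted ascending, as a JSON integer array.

[3,8,8,8,9,9,9,10,10,12]

Per-enzyme occurrences:
  XjeIX (TCACC, off=3): starts [0, 18, 49, 74] → cuts [3, 21, 52, 77]
  BxoIV (GGTGAGA, off=5): starts [26, 55, 64] → cuts [31, 60, 69]
  MvoIV (CTTG, off=3): starts [10, 40] → cuts [13, 43]

All cut coordinates (distinct, sorted): [3, 13, 21, 31, 43, 52, 60, 69, 77]

Fragment lengths:
  [0,3): 3 bp
  [3,13): 10 bp
  [13,21): 8 bp
  [21,31): 10 bp
  [31,43): 12 bp
  [43,52): 9 bp
  [52,60): 8 bp
  [60,69): 9 bp
  [69,77): 8 bp
  [77,86): 9 bp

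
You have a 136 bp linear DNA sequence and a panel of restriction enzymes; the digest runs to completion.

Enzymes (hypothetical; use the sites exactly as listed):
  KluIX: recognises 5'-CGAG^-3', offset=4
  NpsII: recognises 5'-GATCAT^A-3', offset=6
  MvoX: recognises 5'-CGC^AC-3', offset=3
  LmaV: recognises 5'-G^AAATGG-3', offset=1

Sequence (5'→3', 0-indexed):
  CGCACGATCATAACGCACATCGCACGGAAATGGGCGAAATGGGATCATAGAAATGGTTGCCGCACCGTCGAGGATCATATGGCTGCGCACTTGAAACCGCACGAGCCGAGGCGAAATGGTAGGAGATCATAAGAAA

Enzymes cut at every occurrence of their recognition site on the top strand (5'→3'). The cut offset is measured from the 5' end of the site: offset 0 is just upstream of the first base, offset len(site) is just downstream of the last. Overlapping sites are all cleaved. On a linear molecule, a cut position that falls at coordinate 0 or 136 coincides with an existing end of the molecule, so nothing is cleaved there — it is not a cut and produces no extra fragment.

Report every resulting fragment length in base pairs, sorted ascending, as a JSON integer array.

[2,3,3,4,5,5,5,6,6,7,8,9,9,10,12,12,13,17]

Scan for sites:
  KluIX (CGAG, off=4): starts [68, 101, 106] → cuts [72, 105, 110]
  NpsII (GATCATA, off=6): starts [5, 42, 72, 124] → cuts [11, 48, 78, 130]
  MvoX (CGCAC, off=3): starts [0, 13, 20, 60, 85, 97] → cuts [3, 16, 23, 63, 88, 100]
  LmaV (GAAATGG, off=1): starts [26, 35, 49, 112] → cuts [27, 36, 50, 113]

All cut coordinates (distinct, sorted): [3, 11, 16, 23, 27, 36, 48, 50, 63, 72, 78, 88, 100, 105, 110, 113, 130]

Fragments:
  [0,3): 3 bp
  [3,11): 8 bp
  [11,16): 5 bp
  [16,23): 7 bp
  [23,27): 4 bp
  [27,36): 9 bp
  [36,48): 12 bp
  [48,50): 2 bp
  [50,63): 13 bp
  [63,72): 9 bp
  [72,78): 6 bp
  [78,88): 10 bp
  [88,100): 12 bp
  [100,105): 5 bp
  [105,110): 5 bp
  [110,113): 3 bp
  [113,130): 17 bp
  [130,136): 6 bp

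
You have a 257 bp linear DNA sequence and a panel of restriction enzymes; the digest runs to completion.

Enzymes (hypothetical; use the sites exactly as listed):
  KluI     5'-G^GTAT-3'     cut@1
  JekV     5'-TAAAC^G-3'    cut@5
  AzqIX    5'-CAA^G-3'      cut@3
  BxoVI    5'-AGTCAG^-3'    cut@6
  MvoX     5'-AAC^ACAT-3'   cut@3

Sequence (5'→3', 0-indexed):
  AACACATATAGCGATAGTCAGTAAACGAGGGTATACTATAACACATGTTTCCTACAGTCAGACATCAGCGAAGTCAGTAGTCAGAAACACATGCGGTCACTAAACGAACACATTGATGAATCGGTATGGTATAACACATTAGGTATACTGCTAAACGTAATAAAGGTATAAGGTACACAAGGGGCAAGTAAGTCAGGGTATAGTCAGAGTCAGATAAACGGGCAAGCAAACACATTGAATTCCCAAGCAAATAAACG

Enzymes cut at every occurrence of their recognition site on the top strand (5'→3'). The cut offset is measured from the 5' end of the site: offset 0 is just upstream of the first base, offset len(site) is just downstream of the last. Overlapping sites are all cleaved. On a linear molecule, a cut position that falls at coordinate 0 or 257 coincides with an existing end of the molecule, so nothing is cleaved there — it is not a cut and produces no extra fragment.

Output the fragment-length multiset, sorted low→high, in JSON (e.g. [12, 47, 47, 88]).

[1,1,3,4,4,4,5,5,6,6,6,6,7,7,7,7,9,9,10,10,12,14,14,15,15,16,17,18,19]

Site scan:
  KluI (GGTAT, off=1): starts [29, 122, 127, 141, 164, 196] → cuts [30, 123, 128, 142, 165, 197]
  JekV (TAAACG, off=5): starts [21, 100, 151, 214, 251] → cuts [26, 105, 156, 219, 256]
  AzqIX (CAAG, off=3): starts [177, 184, 222, 243] → cuts [180, 187, 225, 246]
  BxoVI (AGTCAG, off=6): starts [15, 55, 71, 78, 190, 201, 207] → cuts [21, 61, 77, 84, 196, 207, 213]
  MvoX (AACACAT, off=3): starts [0, 39, 85, 106, 132, 228] → cuts [3, 42, 88, 109, 135, 231]

Pooled cuts: [3, 21, 26, 30, 42, 61, 77, 84, 88, 105, 109, 123, 128, 135, 142, 156, 165, 180, 187, 196, 197, 207, 213, 219, 225, 231, 246, 256]

Fragments:
  [0,3): 3 bp
  [3,21): 18 bp
  [21,26): 5 bp
  [26,30): 4 bp
  [30,42): 12 bp
  [42,61): 19 bp
  [61,77): 16 bp
  [77,84): 7 bp
  [84,88): 4 bp
  [88,105): 17 bp
  [105,109): 4 bp
  [109,123): 14 bp
  [123,128): 5 bp
  [128,135): 7 bp
  [135,142): 7 bp
  [142,156): 14 bp
  [156,165): 9 bp
  [165,180): 15 bp
  [180,187): 7 bp
  [187,196): 9 bp
  [196,197): 1 bp
  [197,207): 10 bp
  [207,213): 6 bp
  [213,219): 6 bp
  [219,225): 6 bp
  [225,231): 6 bp
  [231,246): 15 bp
  [246,256): 10 bp
  [256,257): 1 bp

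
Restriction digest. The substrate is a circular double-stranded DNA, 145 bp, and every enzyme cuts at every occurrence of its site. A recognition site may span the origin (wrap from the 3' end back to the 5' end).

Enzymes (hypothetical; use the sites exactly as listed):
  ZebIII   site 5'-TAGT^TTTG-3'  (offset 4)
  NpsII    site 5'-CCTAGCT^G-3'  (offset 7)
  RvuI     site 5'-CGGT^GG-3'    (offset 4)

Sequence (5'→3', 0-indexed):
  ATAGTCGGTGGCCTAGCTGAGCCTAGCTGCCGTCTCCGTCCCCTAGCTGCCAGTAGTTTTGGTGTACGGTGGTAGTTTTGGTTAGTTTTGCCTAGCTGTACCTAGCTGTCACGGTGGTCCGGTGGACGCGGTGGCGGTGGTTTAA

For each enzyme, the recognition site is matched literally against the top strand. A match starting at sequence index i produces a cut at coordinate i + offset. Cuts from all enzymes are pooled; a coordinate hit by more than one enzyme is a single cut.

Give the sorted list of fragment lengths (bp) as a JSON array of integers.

Site scan:
  ZebIII TAGTTTTG/4: at [53, 72, 82] ⇒ [57, 76, 86]
  NpsII CCTAGCTG/7: at [11, 21, 41, 90, 100] ⇒ [18, 28, 48, 97, 107]
  RvuI CGGTGG/4: at [5, 66, 111, 119, 128, 134] ⇒ [9, 70, 115, 123, 132, 138]

All cut coordinates (distinct, sorted): [9, 18, 28, 48, 57, 70, 76, 86, 97, 107, 115, 123, 132, 138]

Fragment lengths:
  9→18: 9 bp
  18→28: 10 bp
  28→48: 20 bp
  48→57: 9 bp
  57→70: 13 bp
  70→76: 6 bp
  76→86: 10 bp
  86→97: 11 bp
  97→107: 10 bp
  107→115: 8 bp
  115→123: 8 bp
  123→132: 9 bp
  132→138: 6 bp
  138→9 (wrap): 145-138+9 = 16 bp

[6,6,8,8,9,9,9,10,10,10,11,13,16,20]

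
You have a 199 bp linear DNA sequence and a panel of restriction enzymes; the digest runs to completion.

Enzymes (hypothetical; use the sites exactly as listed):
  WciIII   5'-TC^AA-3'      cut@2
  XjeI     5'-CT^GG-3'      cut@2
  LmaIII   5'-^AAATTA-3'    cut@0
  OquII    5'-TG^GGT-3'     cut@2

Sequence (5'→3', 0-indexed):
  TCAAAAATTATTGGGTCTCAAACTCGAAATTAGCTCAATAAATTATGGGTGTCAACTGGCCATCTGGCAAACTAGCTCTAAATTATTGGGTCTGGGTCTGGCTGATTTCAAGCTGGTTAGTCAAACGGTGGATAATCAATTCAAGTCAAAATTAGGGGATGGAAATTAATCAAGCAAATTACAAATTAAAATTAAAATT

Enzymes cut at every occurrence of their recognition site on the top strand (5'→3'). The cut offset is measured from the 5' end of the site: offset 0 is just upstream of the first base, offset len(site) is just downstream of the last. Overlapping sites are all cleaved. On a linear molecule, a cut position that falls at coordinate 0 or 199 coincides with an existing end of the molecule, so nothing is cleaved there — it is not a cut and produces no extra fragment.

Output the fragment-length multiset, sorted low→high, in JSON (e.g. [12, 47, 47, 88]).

Scan for sites:
  WciIII TCAA/2: at [0, 17, 34, 51, 107, 120, 135, 140, 145, 169] ⇒ [2, 19, 36, 53, 109, 122, 137, 142, 147, 171]
  XjeI CTGG/2: at [55, 63, 91, 97, 112] ⇒ [57, 65, 93, 99, 114]
  LmaIII AAATTA/0: at [4, 26, 39, 79, 148, 162, 175, 182, 188] ⇒ [4, 26, 39, 79, 148, 162, 175, 182, 188]
  OquII TGGGT/2: at [11, 45, 86, 92] ⇒ [13, 47, 88, 94]

All cut coordinates (distinct, sorted): [2, 4, 13, 19, 26, 36, 39, 47, 53, 57, 65, 79, 88, 93, 94, 99, 109, 114, 122, 137, 142, 147, 148, 162, 171, 175, 182, 188]

Fragment lengths:
  [0,2): 2 bp
  [2,4): 2 bp
  [4,13): 9 bp
  [13,19): 6 bp
  [19,26): 7 bp
  [26,36): 10 bp
  [36,39): 3 bp
  [39,47): 8 bp
  [47,53): 6 bp
  [53,57): 4 bp
  [57,65): 8 bp
  [65,79): 14 bp
  [79,88): 9 bp
  [88,93): 5 bp
  [93,94): 1 bp
  [94,99): 5 bp
  [99,109): 10 bp
  [109,114): 5 bp
  [114,122): 8 bp
  [122,137): 15 bp
  [137,142): 5 bp
  [142,147): 5 bp
  [147,148): 1 bp
  [148,162): 14 bp
  [162,171): 9 bp
  [171,175): 4 bp
  [175,182): 7 bp
  [182,188): 6 bp
  [188,199): 11 bp

[1,1,2,2,3,4,4,5,5,5,5,5,6,6,6,7,7,8,8,8,9,9,9,10,10,11,14,14,15]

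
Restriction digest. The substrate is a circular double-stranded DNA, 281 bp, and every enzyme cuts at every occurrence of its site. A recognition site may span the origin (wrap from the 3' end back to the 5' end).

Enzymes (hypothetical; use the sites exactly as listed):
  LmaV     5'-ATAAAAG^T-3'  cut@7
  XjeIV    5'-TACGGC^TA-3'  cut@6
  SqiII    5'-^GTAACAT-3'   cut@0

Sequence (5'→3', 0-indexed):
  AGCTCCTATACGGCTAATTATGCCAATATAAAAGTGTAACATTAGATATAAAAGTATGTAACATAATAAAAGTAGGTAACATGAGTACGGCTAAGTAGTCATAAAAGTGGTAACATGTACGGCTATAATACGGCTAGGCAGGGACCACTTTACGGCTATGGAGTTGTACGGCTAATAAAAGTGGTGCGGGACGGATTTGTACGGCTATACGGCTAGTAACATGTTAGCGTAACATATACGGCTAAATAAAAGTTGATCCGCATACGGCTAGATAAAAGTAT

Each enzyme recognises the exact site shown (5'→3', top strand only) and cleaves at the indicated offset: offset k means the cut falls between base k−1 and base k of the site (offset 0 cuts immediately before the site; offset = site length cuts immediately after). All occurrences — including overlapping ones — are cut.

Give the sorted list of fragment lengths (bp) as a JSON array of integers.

Site scan:
  LmaV ATAAAAGT/7: at [27, 47, 65, 100, 174, 245, 271] ⇒ [34, 54, 72, 107, 181, 252, 278]
  XjeIV TACGGCTA/6: at [8, 85, 117, 128, 150, 166, 199, 207, 236, 262] ⇒ [14, 91, 123, 134, 156, 172, 205, 213, 242, 268]
  SqiII GTAACAT/0: at [35, 57, 75, 109, 215, 228] ⇒ [35, 57, 75, 109, 215, 228]

All cut coordinates (distinct, sorted): [14, 34, 35, 54, 57, 72, 75, 91, 107, 109, 123, 134, 156, 172, 181, 205, 213, 215, 228, 242, 252, 268, 278]

Fragment lengths:
  14→34: 20 bp
  34→35: 1 bp
  35→54: 19 bp
  54→57: 3 bp
  57→72: 15 bp
  72→75: 3 bp
  75→91: 16 bp
  91→107: 16 bp
  107→109: 2 bp
  109→123: 14 bp
  123→134: 11 bp
  134→156: 22 bp
  156→172: 16 bp
  172→181: 9 bp
  181→205: 24 bp
  205→213: 8 bp
  213→215: 2 bp
  215→228: 13 bp
  228→242: 14 bp
  242→252: 10 bp
  252→268: 16 bp
  268→278: 10 bp
  278→14 (wrap): 281-278+14 = 17 bp

[1,2,2,3,3,8,9,10,10,11,13,14,14,15,16,16,16,16,17,19,20,22,24]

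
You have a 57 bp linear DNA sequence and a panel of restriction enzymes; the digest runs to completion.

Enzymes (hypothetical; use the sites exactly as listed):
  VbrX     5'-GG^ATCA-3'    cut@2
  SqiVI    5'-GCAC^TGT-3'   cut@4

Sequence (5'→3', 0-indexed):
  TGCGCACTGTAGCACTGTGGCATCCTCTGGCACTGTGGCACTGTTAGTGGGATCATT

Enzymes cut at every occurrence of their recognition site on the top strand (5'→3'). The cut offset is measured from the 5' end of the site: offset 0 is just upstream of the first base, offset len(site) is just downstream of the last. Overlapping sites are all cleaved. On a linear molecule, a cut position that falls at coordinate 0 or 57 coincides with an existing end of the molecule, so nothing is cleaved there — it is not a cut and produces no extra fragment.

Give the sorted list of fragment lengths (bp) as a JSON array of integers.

[6,7,8,8,10,18]

Per-enzyme occurrences:
  VbrX (GGATCA, off=2): starts [49] → cuts [51]
  SqiVI (GCACTGT, off=4): starts [3, 11, 29, 37] → cuts [7, 15, 33, 41]

Pooled cuts: [7, 15, 33, 41, 51]

Fragment lengths:
  [0,7): 7 bp
  [7,15): 8 bp
  [15,33): 18 bp
  [33,41): 8 bp
  [41,51): 10 bp
  [51,57): 6 bp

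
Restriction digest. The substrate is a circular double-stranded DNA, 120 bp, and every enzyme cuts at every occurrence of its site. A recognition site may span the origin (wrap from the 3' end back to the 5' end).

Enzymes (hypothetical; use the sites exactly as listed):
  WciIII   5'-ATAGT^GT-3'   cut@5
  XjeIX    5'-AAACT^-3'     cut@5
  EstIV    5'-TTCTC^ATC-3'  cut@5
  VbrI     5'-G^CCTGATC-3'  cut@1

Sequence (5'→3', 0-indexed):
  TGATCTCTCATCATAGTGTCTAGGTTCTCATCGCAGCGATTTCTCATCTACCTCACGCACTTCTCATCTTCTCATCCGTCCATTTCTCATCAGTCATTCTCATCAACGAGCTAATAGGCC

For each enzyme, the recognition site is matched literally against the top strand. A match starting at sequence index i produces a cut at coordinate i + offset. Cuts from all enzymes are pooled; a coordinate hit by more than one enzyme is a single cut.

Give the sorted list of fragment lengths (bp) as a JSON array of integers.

[8,12,13,15,16,17,19,20]

Scan for sites:
  WciIII (ATAGTGT, off=5): starts [12] → cuts [17]
  XjeIX (AAACT, off=5): no sites
  EstIV (TTCTCATC, off=5): starts [24, 40, 60, 68, 83, 96] → cuts [29, 45, 65, 73, 88, 101]
  VbrI (GCCTGATC, off=1): starts [117] → cuts [118]

Pooled cuts: [17, 29, 45, 65, 73, 88, 101, 118]

Fragment lengths:
  17→29: 12 bp
  29→45: 16 bp
  45→65: 20 bp
  65→73: 8 bp
  73→88: 15 bp
  88→101: 13 bp
  101→118: 17 bp
  118→17 (wrap): 120-118+17 = 19 bp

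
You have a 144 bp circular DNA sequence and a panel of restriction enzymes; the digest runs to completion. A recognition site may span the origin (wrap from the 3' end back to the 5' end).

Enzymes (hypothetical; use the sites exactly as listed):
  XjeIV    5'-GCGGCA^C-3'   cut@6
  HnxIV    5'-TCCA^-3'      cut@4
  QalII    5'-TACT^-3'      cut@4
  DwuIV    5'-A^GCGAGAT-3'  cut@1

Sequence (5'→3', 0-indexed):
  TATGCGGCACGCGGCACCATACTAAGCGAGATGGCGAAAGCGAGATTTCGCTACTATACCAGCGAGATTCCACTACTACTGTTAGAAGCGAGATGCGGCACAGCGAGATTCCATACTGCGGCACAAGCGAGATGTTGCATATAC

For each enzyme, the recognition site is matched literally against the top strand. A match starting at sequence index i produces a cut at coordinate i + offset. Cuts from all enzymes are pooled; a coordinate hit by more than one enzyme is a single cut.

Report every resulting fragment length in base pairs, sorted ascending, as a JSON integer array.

[2,2,3,3,4,5,6,6,7,7,7,8,11,11,13,14,16,19]

Scan for sites:
  XjeIV (GCGGCAC, off=6): starts [3, 10, 94, 117] → cuts [9, 16, 100, 123]
  HnxIV (TCCA, off=4): starts [68, 109] → cuts [72, 113]
  QalII (TACT, off=4): starts [19, 51, 73, 76, 113, 141] → cuts [1, 23, 55, 77, 80, 117]
  DwuIV (AGCGAGAT, off=1): starts [24, 38, 60, 86, 101, 125] → cuts [25, 39, 61, 87, 102, 126]

All cut coordinates (distinct, sorted): [1, 9, 16, 23, 25, 39, 55, 61, 72, 77, 80, 87, 100, 102, 113, 117, 123, 126]

Fragments:
  1→9: 8 bp
  9→16: 7 bp
  16→23: 7 bp
  23→25: 2 bp
  25→39: 14 bp
  39→55: 16 bp
  55→61: 6 bp
  61→72: 11 bp
  72→77: 5 bp
  77→80: 3 bp
  80→87: 7 bp
  87→100: 13 bp
  100→102: 2 bp
  102→113: 11 bp
  113→117: 4 bp
  117→123: 6 bp
  123→126: 3 bp
  126→1 (wrap): 144-126+1 = 19 bp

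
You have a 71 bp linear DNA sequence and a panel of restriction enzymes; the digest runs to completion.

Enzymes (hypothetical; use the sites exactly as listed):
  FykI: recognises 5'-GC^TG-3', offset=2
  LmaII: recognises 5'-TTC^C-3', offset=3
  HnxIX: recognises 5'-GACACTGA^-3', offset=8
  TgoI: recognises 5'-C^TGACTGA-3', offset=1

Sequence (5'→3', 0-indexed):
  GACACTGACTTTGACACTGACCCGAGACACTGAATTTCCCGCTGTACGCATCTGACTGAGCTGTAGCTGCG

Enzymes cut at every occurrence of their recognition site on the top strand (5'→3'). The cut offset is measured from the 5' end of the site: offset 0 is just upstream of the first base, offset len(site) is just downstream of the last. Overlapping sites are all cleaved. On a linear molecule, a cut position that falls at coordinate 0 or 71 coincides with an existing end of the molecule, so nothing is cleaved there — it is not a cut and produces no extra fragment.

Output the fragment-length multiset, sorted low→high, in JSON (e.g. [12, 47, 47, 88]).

[4,4,5,6,8,9,10,12,13]

Scan for sites:
  FykI GCTG/2: at [40, 59, 65] ⇒ [42, 61, 67]
  LmaII TTCC/3: at [35] ⇒ [38]
  HnxIX GACACTGA/8: at [0, 12, 25] ⇒ [8, 20, 33]
  TgoI CTGACTGA/1: at [51] ⇒ [52]

All cut coordinates (distinct, sorted): [8, 20, 33, 38, 42, 52, 61, 67]

Fragments:
  [0,8): 8 bp
  [8,20): 12 bp
  [20,33): 13 bp
  [33,38): 5 bp
  [38,42): 4 bp
  [42,52): 10 bp
  [52,61): 9 bp
  [61,67): 6 bp
  [67,71): 4 bp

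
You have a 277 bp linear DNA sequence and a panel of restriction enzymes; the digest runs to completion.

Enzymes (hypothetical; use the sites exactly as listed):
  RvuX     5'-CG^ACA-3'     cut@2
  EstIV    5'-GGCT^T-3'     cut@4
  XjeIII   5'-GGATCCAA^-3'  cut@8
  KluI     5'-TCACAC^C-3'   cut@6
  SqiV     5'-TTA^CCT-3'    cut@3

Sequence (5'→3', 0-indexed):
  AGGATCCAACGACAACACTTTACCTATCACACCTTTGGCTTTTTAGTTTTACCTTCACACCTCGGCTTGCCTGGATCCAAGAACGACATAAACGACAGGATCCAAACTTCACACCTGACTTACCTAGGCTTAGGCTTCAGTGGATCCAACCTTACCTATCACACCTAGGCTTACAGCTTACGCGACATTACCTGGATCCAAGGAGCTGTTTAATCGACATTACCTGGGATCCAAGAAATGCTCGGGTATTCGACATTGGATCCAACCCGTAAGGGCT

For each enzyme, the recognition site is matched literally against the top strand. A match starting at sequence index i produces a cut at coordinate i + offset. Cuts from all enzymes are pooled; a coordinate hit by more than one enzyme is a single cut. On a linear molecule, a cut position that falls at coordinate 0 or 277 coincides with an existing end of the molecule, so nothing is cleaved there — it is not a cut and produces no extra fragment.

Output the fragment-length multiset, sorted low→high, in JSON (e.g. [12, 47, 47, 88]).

[2,5,5,6,6,6,7,7,8,8,8,9,9,9,9,10,10,11,11,11,11,12,12,13,13,13,13,15,18]

Per-enzyme occurrences:
  RvuX CGACA/2: at [9, 83, 92, 182, 214, 250] ⇒ [11, 85, 94, 184, 216, 252]
  EstIV GGCTT/4: at [36, 63, 126, 132, 167] ⇒ [40, 67, 130, 136, 171]
  XjeIII GGATCCAA/8: at [1, 72, 97, 141, 193, 226, 257] ⇒ [9, 80, 105, 149, 201, 234, 265]
  KluI TCACACC/6: at [26, 54, 108, 158] ⇒ [32, 60, 114, 164]
  SqiV TTACCT/3: at [19, 48, 119, 151, 187, 219] ⇒ [22, 51, 122, 154, 190, 222]

Pooled cuts: [9, 11, 22, 32, 40, 51, 60, 67, 80, 85, 94, 105, 114, 122, 130, 136, 149, 154, 164, 171, 184, 190, 201, 216, 222, 234, 252, 265]

Fragments:
  [0,9): 9 bp
  [9,11): 2 bp
  [11,22): 11 bp
  [22,32): 10 bp
  [32,40): 8 bp
  [40,51): 11 bp
  [51,60): 9 bp
  [60,67): 7 bp
  [67,80): 13 bp
  [80,85): 5 bp
  [85,94): 9 bp
  [94,105): 11 bp
  [105,114): 9 bp
  [114,122): 8 bp
  [122,130): 8 bp
  [130,136): 6 bp
  [136,149): 13 bp
  [149,154): 5 bp
  [154,164): 10 bp
  [164,171): 7 bp
  [171,184): 13 bp
  [184,190): 6 bp
  [190,201): 11 bp
  [201,216): 15 bp
  [216,222): 6 bp
  [222,234): 12 bp
  [234,252): 18 bp
  [252,265): 13 bp
  [265,277): 12 bp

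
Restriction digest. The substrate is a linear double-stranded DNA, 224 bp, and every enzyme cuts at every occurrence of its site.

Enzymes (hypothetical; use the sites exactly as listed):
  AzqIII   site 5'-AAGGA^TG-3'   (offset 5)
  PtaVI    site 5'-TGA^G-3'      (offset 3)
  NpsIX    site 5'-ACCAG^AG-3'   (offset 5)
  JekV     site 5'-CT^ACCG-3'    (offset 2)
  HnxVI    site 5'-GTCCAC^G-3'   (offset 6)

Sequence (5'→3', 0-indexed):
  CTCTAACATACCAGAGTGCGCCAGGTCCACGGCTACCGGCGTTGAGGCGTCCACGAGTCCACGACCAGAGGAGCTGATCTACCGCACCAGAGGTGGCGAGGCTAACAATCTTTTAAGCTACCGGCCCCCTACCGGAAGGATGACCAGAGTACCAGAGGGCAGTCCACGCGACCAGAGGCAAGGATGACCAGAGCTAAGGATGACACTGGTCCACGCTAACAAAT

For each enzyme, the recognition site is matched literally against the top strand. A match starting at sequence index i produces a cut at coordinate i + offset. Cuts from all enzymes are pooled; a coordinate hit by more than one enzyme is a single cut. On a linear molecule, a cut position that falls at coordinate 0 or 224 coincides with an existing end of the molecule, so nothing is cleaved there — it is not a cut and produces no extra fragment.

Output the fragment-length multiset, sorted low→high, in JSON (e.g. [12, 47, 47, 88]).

[4,6,7,7,8,8,8,9,9,9,10,10,10,11,11,12,12,14,14,16,29]

Scan for sites:
  AzqIII AAGGATG/5: at [135, 179, 195] ⇒ [140, 184, 200]
  PtaVI TGAG/3: at [42] ⇒ [45]
  NpsIX ACCAGAG/5: at [9, 63, 85, 142, 150, 170, 186] ⇒ [14, 68, 90, 147, 155, 175, 191]
  JekV CTACCG/2: at [32, 78, 117, 128] ⇒ [34, 80, 119, 130]
  HnxVI GTCCACG/6: at [24, 48, 56, 161, 208] ⇒ [30, 54, 62, 167, 214]

Pooled cuts: [14, 30, 34, 45, 54, 62, 68, 80, 90, 119, 130, 140, 147, 155, 167, 175, 184, 191, 200, 214]

Fragments:
  [0,14): 14 bp
  [14,30): 16 bp
  [30,34): 4 bp
  [34,45): 11 bp
  [45,54): 9 bp
  [54,62): 8 bp
  [62,68): 6 bp
  [68,80): 12 bp
  [80,90): 10 bp
  [90,119): 29 bp
  [119,130): 11 bp
  [130,140): 10 bp
  [140,147): 7 bp
  [147,155): 8 bp
  [155,167): 12 bp
  [167,175): 8 bp
  [175,184): 9 bp
  [184,191): 7 bp
  [191,200): 9 bp
  [200,214): 14 bp
  [214,224): 10 bp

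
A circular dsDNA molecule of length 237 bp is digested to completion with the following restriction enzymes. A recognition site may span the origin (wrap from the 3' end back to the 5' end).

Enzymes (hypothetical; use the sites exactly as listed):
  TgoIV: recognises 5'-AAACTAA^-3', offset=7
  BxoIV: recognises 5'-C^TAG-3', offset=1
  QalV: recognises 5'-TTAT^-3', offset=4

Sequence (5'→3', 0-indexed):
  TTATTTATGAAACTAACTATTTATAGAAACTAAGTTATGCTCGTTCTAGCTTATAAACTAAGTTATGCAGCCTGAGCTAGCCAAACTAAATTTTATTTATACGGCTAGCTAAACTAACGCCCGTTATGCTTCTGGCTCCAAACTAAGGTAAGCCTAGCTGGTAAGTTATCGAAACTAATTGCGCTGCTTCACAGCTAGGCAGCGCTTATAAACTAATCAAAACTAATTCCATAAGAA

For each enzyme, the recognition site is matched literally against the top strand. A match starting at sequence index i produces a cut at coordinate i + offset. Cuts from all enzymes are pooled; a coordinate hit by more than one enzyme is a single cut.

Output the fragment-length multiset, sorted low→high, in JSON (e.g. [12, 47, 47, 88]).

Site scan:
  TgoIV AAACTAA/7: at [9, 26, 54, 82, 110, 139, 171, 209, 219] ⇒ [16, 33, 61, 89, 117, 146, 178, 216, 226]
  BxoIV CTAG/1: at [45, 76, 104, 153, 194] ⇒ [46, 77, 105, 154, 195]
  QalV TTAT/4: at [0, 4, 20, 34, 50, 62, 92, 96, 123, 165, 205] ⇒ [4, 8, 24, 38, 54, 66, 96, 100, 127, 169, 209]

Pooled cuts: [4, 8, 16, 24, 33, 38, 46, 54, 61, 66, 77, 89, 96, 100, 105, 117, 127, 146, 154, 169, 178, 195, 209, 216, 226]

Fragment lengths:
  4→8: 4 bp
  8→16: 8 bp
  16→24: 8 bp
  24→33: 9 bp
  33→38: 5 bp
  38→46: 8 bp
  46→54: 8 bp
  54→61: 7 bp
  61→66: 5 bp
  66→77: 11 bp
  77→89: 12 bp
  89→96: 7 bp
  96→100: 4 bp
  100→105: 5 bp
  105→117: 12 bp
  117→127: 10 bp
  127→146: 19 bp
  146→154: 8 bp
  154→169: 15 bp
  169→178: 9 bp
  178→195: 17 bp
  195→209: 14 bp
  209→216: 7 bp
  216→226: 10 bp
  226→4 (wrap): 237-226+4 = 15 bp

[4,4,5,5,5,7,7,7,8,8,8,8,8,9,9,10,10,11,12,12,14,15,15,17,19]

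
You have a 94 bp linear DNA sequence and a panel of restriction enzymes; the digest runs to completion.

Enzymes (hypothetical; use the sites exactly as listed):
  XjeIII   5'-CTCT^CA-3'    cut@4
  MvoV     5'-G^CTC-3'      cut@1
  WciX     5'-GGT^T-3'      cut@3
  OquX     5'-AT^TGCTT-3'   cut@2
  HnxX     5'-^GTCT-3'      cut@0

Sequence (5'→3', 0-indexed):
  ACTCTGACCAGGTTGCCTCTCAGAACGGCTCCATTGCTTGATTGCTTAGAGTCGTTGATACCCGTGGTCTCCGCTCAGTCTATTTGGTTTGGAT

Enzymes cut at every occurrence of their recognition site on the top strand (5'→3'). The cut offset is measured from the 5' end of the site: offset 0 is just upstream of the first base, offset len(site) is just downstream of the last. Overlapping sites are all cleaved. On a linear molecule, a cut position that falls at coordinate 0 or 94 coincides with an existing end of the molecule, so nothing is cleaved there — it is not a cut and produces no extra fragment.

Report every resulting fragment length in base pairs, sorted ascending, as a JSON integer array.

Per-enzyme occurrences:
  XjeIII CTCTCA/4: at [16] ⇒ [20]
  MvoV GCTC/1: at [27, 72] ⇒ [28, 73]
  WciX GGTT/3: at [10, 85] ⇒ [13, 88]
  OquX ATTGCTT/2: at [32, 40] ⇒ [34, 42]
  HnxX GTCT/0: at [66, 77] ⇒ [66, 77]

All cut coordinates (distinct, sorted): [13, 20, 28, 34, 42, 66, 73, 77, 88]

Fragment lengths:
  [0,13): 13 bp
  [13,20): 7 bp
  [20,28): 8 bp
  [28,34): 6 bp
  [34,42): 8 bp
  [42,66): 24 bp
  [66,73): 7 bp
  [73,77): 4 bp
  [77,88): 11 bp
  [88,94): 6 bp

[4,6,6,7,7,8,8,11,13,24]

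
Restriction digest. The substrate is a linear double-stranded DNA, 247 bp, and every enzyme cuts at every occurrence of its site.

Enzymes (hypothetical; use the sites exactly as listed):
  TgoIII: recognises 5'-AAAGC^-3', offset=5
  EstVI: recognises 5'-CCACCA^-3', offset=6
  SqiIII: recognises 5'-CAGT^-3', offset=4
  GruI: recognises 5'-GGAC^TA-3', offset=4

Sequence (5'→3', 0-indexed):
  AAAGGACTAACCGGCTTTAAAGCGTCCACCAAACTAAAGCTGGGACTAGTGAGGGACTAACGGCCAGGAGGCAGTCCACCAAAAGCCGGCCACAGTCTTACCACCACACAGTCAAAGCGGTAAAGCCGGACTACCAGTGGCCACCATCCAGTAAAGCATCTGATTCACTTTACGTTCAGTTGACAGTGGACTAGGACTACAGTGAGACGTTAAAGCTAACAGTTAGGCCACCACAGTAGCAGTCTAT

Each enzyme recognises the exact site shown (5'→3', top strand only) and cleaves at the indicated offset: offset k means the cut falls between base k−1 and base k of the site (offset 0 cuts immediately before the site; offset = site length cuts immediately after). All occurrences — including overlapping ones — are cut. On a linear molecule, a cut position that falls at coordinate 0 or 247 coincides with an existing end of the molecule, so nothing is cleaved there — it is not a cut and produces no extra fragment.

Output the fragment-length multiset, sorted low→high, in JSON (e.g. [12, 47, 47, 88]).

Scan for sites:
  TgoIII AAAGC/5: at [18, 35, 81, 113, 121, 152, 211] ⇒ [23, 40, 86, 118, 126, 157, 216]
  EstVI CCACCA/6: at [25, 75, 100, 140, 227] ⇒ [31, 81, 106, 146, 233]
  SqiIII CAGT/4: at [71, 92, 108, 134, 148, 176, 183, 199, 219, 233, 239] ⇒ [75, 96, 112, 138, 152, 180, 187, 203, 223, 237, 243]
  GruI GGACTA/4: at [3, 42, 53, 127, 187, 193] ⇒ [7, 46, 57, 131, 191, 197]

Pooled cuts: [7, 23, 31, 40, 46, 57, 75, 81, 86, 96, 106, 112, 118, 126, 131, 138, 146, 152, 157, 180, 187, 191, 197, 203, 216, 223, 233, 237, 243]

Fragment lengths:
  [0,7): 7 bp
  [7,23): 16 bp
  [23,31): 8 bp
  [31,40): 9 bp
  [40,46): 6 bp
  [46,57): 11 bp
  [57,75): 18 bp
  [75,81): 6 bp
  [81,86): 5 bp
  [86,96): 10 bp
  [96,106): 10 bp
  [106,112): 6 bp
  [112,118): 6 bp
  [118,126): 8 bp
  [126,131): 5 bp
  [131,138): 7 bp
  [138,146): 8 bp
  [146,152): 6 bp
  [152,157): 5 bp
  [157,180): 23 bp
  [180,187): 7 bp
  [187,191): 4 bp
  [191,197): 6 bp
  [197,203): 6 bp
  [203,216): 13 bp
  [216,223): 7 bp
  [223,233): 10 bp
  [233,237): 4 bp
  [237,243): 6 bp
  [243,247): 4 bp

[4,4,4,5,5,5,6,6,6,6,6,6,6,6,7,7,7,7,8,8,8,9,10,10,10,11,13,16,18,23]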